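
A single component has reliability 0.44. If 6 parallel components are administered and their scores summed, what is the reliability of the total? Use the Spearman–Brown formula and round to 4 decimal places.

ρ_k = kρ / (1 + (k−1)ρ) = 6·0.44 / (1 + 5·0.44) = 2.640 / 3.200 = 0.8250.

0.8250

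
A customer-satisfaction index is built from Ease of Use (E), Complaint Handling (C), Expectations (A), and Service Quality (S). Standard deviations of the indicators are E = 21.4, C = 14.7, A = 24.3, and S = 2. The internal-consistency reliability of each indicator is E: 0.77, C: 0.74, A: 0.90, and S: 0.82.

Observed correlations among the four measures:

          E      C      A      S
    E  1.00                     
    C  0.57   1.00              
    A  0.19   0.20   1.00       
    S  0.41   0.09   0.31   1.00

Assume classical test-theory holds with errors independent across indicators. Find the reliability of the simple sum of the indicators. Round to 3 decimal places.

Var(E+C+A+S) = 21.4² + 14.7² + 24.3² + 2² + 2·[21.4·14.7·0.57 + 21.4·24.3·0.19 + 21.4·2·0.41 + 14.7·24.3·0.20 + 14.7·2·0.09 + 24.3·2·0.31] = 1268.54 + 769.633 = 2038.17.
Under uncorrelated errors the observed covariances equal the true-score covariances, so only the own-variance terms attenuate.
True-score variance = [21.4²·0.77 + 14.7²·0.74 + 24.3²·0.90 + 2²·0.82] + 769.633 = 1047.26 + 769.633 = 1816.89.
Reliability = 1816.89 / 2038.17 = 0.891.

0.891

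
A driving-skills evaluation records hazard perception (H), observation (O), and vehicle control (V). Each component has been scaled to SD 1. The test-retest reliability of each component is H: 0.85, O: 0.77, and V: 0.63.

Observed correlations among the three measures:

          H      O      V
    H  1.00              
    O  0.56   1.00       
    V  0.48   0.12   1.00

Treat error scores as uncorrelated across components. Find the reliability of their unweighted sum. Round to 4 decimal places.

0.8590

Var(H+O+V) = 3 + 2·[0.56 + 0.48 + 0.12] = 3 + 2.32 = 5.32.
With uncorrelated errors the cross-covariances are all true-score covariance, so they carry over unchanged; only the diagonal terms shrink to ρᵢσᵢ².
True-score variance = [0.85 + 0.77 + 0.63] + 2.32 = 2.25 + 2.32 = 4.57.
Reliability = 4.57 / 5.32 = 0.8590.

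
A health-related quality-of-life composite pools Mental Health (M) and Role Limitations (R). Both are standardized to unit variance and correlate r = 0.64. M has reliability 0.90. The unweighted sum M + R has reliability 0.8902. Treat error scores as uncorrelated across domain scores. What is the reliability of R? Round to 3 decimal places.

0.740

Var(M+R) = 2 + 2·0.64 = 3.280.
True-score variance = ρ_M + ρ_R + 2·0.64, so 0.8902 = (0.90 + ρ_R + 1.28) / 3.280.
ρ_R = 0.8902·3.280 − 0.90 − 1.28 = 0.740.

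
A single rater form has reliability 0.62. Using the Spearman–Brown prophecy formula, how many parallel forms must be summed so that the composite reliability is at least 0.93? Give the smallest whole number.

k ≥ ρ*(1−ρ₁)/(ρ₁(1−ρ*)) = 0.93·0.38 / (0.62·0.07) = 8.143.
Smallest integer k = 9.

9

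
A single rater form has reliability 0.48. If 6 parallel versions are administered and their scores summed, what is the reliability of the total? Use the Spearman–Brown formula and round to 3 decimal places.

0.847

ρ_k = kρ / (1 + (k−1)ρ) = 6·0.48 / (1 + 5·0.48) = 2.880 / 3.400 = 0.847.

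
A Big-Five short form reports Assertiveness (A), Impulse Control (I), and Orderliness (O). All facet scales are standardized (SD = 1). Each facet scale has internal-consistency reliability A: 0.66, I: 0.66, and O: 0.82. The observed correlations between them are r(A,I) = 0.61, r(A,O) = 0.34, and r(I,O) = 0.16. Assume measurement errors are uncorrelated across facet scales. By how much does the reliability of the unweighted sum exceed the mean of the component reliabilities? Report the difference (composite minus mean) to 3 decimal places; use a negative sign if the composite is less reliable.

0.122

Var(sum) = 3 + 2.22 = 5.22; true-score variance = 2.14 + 2.22 = 4.36; composite reliability = 0.8352.
Mean component reliability = 0.7133.
Difference = 0.8352 − 0.7133 = 0.122.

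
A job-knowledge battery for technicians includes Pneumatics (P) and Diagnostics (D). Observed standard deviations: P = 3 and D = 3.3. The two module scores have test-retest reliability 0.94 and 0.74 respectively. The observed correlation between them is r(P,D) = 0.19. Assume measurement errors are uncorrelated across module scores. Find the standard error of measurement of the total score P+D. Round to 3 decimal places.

1.836

Var(total) = 19.89 + 3.762 = 23.652.
True-score variance = 16.5186 + 3.762 = 20.2806, so reliability = 0.8575.
Error variance = 23.652 − 20.2806 = 3.3714; SEM = √3.3714 = 1.836.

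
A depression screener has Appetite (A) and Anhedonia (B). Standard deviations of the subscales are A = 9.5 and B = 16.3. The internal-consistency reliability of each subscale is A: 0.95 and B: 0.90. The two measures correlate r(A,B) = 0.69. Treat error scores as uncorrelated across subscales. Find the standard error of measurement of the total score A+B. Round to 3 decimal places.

Var(total) = 355.94 + 213.693 = 569.633.
True-score variance = 324.858 + 213.693 = 538.552, so reliability = 0.9454.
Error variance = 569.633 − 538.552 = 31.0815; SEM = √31.0815 = 5.575.

5.575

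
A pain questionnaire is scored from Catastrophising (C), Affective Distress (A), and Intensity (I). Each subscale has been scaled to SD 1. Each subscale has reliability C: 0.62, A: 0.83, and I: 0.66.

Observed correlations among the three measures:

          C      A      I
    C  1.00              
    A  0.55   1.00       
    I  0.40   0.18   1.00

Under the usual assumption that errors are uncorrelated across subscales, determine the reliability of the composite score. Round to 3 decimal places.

Var(C+A+I) = 3 + 2·[0.55 + 0.40 + 0.18] = 3 + 2.26 = 5.26.
With uncorrelated errors the cross-covariances are all true-score covariance, so they carry over unchanged; only the diagonal terms shrink to ρᵢσᵢ².
True-score variance = [0.62 + 0.83 + 0.66] + 2.26 = 2.11 + 2.26 = 4.37.
Reliability = 4.37 / 5.26 = 0.831.

0.831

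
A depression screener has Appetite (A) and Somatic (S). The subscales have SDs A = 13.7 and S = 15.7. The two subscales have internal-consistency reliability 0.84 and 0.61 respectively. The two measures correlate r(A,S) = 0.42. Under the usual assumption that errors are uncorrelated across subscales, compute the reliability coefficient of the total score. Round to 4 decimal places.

Var(A+S) = 13.7² + 15.7² + 2·[13.7·15.7·0.42] = 434.18 + 180.676 = 614.856.
Because errors are independent across components, Cov(Tᵢ,Tⱼ) = Cov(Xᵢ,Xⱼ); the off-diagonal part of the true-score variance is the same as above.
True-score variance = [13.7²·0.84 + 15.7²·0.61] + 180.676 = 308.018 + 180.676 = 488.694.
Reliability = 488.694 / 614.856 = 0.7948.

0.7948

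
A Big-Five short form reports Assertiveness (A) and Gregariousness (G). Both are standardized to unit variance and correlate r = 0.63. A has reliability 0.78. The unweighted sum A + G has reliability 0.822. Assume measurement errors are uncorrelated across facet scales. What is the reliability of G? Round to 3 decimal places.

Var(A+G) = 2 + 2·0.63 = 3.260.
True-score variance = ρ_A + ρ_G + 2·0.63, so 0.822 = (0.78 + ρ_G + 1.26) / 3.260.
ρ_G = 0.822·3.260 − 0.78 − 1.26 = 0.640.

0.640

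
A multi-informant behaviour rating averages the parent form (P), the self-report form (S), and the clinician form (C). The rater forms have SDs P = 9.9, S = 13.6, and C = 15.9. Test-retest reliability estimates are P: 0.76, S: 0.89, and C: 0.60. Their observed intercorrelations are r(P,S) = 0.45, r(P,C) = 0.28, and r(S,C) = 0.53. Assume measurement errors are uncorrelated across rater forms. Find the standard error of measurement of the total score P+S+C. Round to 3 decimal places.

Var(total) = 535.78 + 438.54 = 974.32.
True-score variance = 390.788 + 438.54 = 829.328, so reliability = 0.8512.
Error variance = 974.32 − 829.328 = 144.992; SEM = √144.992 = 12.041.

12.041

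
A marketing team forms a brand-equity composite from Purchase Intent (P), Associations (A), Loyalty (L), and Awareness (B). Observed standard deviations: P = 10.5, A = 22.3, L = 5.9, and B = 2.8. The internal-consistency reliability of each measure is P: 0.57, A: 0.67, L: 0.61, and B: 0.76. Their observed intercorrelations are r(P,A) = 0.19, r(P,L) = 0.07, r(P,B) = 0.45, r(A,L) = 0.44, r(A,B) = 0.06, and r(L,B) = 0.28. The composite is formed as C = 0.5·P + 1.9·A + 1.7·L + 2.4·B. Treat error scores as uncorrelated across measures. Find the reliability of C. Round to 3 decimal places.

Var(C) = 0.5²·10.5² + 1.9²·22.3² + 1.7²·5.9² + 2.4²·2.8² + 2·[0.95·10.5·22.3·0.19 + 0.85·10.5·5.9·0.07 + 1.2·10.5·2.8·0.45 + 3.23·22.3·5.9·0.44 + 4.56·22.3·2.8·0.06 + 4.08·5.9·2.8·0.28] = 1968.54 + 569.539 = 2538.08.
Under uncorrelated errors the observed covariances equal the true-score covariances, so only the own-variance terms attenuate.
True-score variance = [0.5²·10.5²·0.57 + 1.9²·22.3²·0.67 + 1.7²·5.9²·0.61 + 2.4²·2.8²·0.76] + 569.539 = 1314.19 + 569.539 = 1883.73.
Reliability = 1883.73 / 2538.08 = 0.742.

0.742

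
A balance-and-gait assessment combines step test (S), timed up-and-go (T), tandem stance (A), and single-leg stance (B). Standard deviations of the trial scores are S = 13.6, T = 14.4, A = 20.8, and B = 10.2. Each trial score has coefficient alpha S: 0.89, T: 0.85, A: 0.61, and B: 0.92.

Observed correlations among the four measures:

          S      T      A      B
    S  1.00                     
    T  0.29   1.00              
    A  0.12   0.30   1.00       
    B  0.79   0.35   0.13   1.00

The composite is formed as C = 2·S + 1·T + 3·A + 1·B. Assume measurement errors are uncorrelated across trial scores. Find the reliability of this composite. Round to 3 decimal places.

0.760

Var(C) = 2²·13.6² + 14.4² + 3²·20.8² + 10.2² + 2·[2·13.6·14.4·0.29 + 6·13.6·20.8·0.12 + 2·13.6·10.2·0.79 + 3·14.4·20.8·0.30 + 14.4·10.2·0.35 + 3·20.8·10.2·0.13] = 4945 + 1880.31 = 6825.31.
Under uncorrelated errors the observed covariances equal the true-score covariances, so only the own-variance terms attenuate.
True-score variance = [2²·13.6²·0.89 + 14.4²·0.85 + 3²·20.8²·0.61 + 10.2²·0.92] + 1880.31 = 3305.62 + 1880.31 = 5185.94.
Reliability = 5185.94 / 6825.31 = 0.760.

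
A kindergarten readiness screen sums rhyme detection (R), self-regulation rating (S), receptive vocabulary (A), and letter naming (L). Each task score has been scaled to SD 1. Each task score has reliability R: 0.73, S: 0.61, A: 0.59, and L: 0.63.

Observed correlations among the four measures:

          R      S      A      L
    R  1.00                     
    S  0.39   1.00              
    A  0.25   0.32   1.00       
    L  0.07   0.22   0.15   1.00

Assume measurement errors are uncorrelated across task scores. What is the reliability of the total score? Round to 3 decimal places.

Var(R+S+A+L) = 4 + 2·[0.39 + 0.25 + 0.07 + 0.32 + 0.22 + 0.15] = 4 + 2.8 = 6.8.
Under uncorrelated errors the observed covariances equal the true-score covariances, so only the own-variance terms attenuate.
True-score variance = [0.73 + 0.61 + 0.59 + 0.63] + 2.8 = 2.56 + 2.8 = 5.36.
Reliability = 5.36 / 6.8 = 0.788.

0.788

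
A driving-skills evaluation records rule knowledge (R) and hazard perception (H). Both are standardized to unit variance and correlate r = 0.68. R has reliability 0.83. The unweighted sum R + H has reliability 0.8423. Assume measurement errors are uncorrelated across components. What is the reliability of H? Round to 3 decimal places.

Var(R+H) = 2 + 2·0.68 = 3.360.
True-score variance = ρ_R + ρ_H + 2·0.68, so 0.8423 = (0.83 + ρ_H + 1.36) / 3.360.
ρ_H = 0.8423·3.360 − 0.83 − 1.36 = 0.640.

0.640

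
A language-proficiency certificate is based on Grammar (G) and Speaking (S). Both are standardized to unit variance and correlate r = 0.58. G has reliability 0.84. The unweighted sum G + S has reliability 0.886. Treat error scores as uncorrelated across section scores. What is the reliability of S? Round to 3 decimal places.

Var(G+S) = 2 + 2·0.58 = 3.160.
True-score variance = ρ_G + ρ_S + 2·0.58, so 0.886 = (0.84 + ρ_S + 1.16) / 3.160.
ρ_S = 0.886·3.160 − 0.84 − 1.16 = 0.800.

0.800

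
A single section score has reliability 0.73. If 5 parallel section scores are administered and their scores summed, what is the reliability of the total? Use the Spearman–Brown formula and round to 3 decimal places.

0.931

ρ_k = kρ / (1 + (k−1)ρ) = 5·0.73 / (1 + 4·0.73) = 3.650 / 3.920 = 0.931.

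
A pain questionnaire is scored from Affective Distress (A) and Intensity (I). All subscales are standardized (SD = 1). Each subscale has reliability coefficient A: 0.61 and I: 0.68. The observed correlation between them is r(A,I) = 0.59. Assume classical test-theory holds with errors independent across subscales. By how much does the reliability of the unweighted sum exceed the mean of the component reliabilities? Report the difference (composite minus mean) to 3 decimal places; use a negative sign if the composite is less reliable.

Var(sum) = 2 + 1.18 = 3.18; true-score variance = 1.29 + 1.18 = 2.47; composite reliability = 0.7767.
Mean component reliability = 0.6450.
Difference = 0.7767 − 0.6450 = 0.132.

0.132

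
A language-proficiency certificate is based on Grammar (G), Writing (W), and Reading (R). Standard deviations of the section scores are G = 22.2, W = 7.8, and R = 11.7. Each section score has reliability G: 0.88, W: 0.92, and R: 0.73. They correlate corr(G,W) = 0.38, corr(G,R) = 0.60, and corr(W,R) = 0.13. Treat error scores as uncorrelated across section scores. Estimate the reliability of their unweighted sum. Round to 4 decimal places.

0.9128

Var(G+W+R) = 22.2² + 7.8² + 11.7² + 2·[22.2·7.8·0.38 + 22.2·11.7·0.60 + 7.8·11.7·0.13] = 690.57 + 467.017 = 1157.59.
Because errors are independent across components, Cov(Tᵢ,Tⱼ) = Cov(Xᵢ,Xⱼ); the off-diagonal part of the true-score variance is the same as above.
True-score variance = [22.2²·0.88 + 7.8²·0.92 + 11.7²·0.73] + 467.017 = 589.602 + 467.017 = 1056.62.
Reliability = 1056.62 / 1157.59 = 0.9128.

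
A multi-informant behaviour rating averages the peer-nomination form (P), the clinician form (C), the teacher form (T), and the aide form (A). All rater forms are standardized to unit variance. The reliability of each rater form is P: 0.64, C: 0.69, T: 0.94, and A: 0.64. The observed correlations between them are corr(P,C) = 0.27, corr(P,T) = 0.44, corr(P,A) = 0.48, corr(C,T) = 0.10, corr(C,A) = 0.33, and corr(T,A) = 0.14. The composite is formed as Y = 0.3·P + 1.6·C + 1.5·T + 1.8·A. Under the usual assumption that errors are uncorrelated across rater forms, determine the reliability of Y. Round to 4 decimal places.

0.8291

Var(Y) = 0.3² + 1.6² + 1.5² + 1.8² + 2·[0.48·0.27 + 0.45·0.44 + 0.54·0.48 + 2.4·0.10 + 2.88·0.33 + 2.7·0.14] = 8.14 + 4.3104 = 12.4504.
Because errors are independent across components, Cov(Tᵢ,Tⱼ) = Cov(Xᵢ,Xⱼ); the off-diagonal part of the true-score variance is the same as above.
True-score variance = [0.3²·0.64 + 1.6²·0.69 + 1.5²·0.94 + 1.8²·0.64] + 4.3104 = 6.0126 + 4.3104 = 10.323.
Reliability = 10.323 / 12.4504 = 0.8291.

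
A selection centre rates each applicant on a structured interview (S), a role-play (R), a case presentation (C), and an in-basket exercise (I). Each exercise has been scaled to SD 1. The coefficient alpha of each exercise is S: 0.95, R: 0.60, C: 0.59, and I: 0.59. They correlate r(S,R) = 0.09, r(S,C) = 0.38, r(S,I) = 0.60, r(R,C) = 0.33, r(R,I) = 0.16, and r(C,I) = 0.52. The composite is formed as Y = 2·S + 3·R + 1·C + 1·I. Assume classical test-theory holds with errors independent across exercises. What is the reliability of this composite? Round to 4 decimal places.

0.8073

Var(Y) = 2² + 3² + 1 + 1 + 2·[6·0.09 + 2·0.38 + 2·0.60 + 3·0.33 + 3·0.16 + 0.52] = 15 + 8.98 = 23.98.
Under uncorrelated errors the observed covariances equal the true-score covariances, so only the own-variance terms attenuate.
True-score variance = [2²·0.95 + 3²·0.60 + 0.59 + 0.59] + 8.98 = 10.38 + 8.98 = 19.36.
Reliability = 19.36 / 23.98 = 0.8073.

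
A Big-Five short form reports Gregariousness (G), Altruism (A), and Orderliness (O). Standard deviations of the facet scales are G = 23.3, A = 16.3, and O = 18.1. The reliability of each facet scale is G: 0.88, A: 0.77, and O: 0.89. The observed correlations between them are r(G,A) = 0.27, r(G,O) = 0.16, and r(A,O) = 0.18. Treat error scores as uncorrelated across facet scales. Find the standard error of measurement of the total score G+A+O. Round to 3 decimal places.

12.739

Var(total) = 1136.19 + 446.251 = 1582.44.
True-score variance = 973.897 + 446.251 = 1420.15, so reliability = 0.8974.
Error variance = 1582.44 − 1420.15 = 162.293; SEM = √162.293 = 12.739.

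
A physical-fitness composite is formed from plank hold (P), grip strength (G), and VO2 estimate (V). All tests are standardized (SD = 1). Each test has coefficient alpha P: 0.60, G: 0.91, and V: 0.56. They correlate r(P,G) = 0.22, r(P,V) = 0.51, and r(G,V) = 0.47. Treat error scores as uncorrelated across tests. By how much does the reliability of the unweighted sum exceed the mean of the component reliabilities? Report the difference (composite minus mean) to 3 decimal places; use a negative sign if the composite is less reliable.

Var(sum) = 3 + 2.4 = 5.4; true-score variance = 2.07 + 2.4 = 4.47; composite reliability = 0.8278.
Mean component reliability = 0.6900.
Difference = 0.8278 − 0.6900 = 0.138.

0.138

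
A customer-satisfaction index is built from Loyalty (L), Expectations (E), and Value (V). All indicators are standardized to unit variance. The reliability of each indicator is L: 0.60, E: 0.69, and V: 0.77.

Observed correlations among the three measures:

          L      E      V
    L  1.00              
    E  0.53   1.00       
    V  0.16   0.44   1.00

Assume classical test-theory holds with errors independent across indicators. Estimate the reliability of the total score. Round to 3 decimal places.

0.821

Var(L+E+V) = 3 + 2·[0.53 + 0.16 + 0.44] = 3 + 2.26 = 5.26.
Under uncorrelated errors the observed covariances equal the true-score covariances, so only the own-variance terms attenuate.
True-score variance = [0.60 + 0.69 + 0.77] + 2.26 = 2.06 + 2.26 = 4.32.
Reliability = 4.32 / 5.26 = 0.821.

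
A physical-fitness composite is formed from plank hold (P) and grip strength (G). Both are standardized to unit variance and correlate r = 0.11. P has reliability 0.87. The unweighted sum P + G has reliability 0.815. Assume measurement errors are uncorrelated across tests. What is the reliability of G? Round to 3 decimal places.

Var(P+G) = 2 + 2·0.11 = 2.220.
True-score variance = ρ_P + ρ_G + 2·0.11, so 0.815 = (0.87 + ρ_G + 0.22) / 2.220.
ρ_G = 0.815·2.220 − 0.87 − 0.22 = 0.719.

0.719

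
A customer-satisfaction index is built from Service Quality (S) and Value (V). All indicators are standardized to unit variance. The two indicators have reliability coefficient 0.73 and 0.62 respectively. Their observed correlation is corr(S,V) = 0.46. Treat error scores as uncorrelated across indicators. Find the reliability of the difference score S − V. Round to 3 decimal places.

Var(S−V) = 1 + 1 − 2·0.46 = 2 − 0.92 = 1.08.
With uncorrelated errors the cross-covariances are all true-score covariance, so they carry over unchanged; only the diagonal terms shrink to ρᵢσᵢ².
True-score variance = [0.73 + 0.62] − 0.92 = 1.35 − 0.92 = 0.43.
Reliability = 0.43 / 1.08 = 0.398.

0.398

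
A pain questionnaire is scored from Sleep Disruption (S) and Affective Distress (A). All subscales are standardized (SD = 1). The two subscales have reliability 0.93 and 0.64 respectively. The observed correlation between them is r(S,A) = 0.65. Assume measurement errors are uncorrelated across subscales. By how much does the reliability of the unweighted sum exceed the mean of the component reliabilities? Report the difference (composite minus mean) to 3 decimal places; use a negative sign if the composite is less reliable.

Var(sum) = 2 + 1.3 = 3.3; true-score variance = 1.57 + 1.3 = 2.87; composite reliability = 0.8697.
Mean component reliability = 0.7850.
Difference = 0.8697 − 0.7850 = 0.085.

0.085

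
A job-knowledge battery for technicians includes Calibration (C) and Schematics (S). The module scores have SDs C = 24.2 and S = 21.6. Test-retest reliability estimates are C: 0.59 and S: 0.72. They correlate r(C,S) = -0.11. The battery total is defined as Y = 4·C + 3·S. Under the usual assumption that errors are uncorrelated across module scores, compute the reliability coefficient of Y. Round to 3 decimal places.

Var(Y) = 4²·24.2² + 3²·21.6² + 2·[12·24.2·21.6·(-0.11)] = 13569.3 − 1379.98 = 12189.3.
Because errors are independent across components, Cov(Tᵢ,Tⱼ) = Cov(Xᵢ,Xⱼ); the off-diagonal part of the true-score variance is the same as above.
True-score variance = [4²·24.2²·0.59 + 3²·21.6²·0.72] − 1379.98 = 8551.75 − 1379.98 = 7171.77.
Reliability = 7171.77 / 12189.3 = 0.588.

0.588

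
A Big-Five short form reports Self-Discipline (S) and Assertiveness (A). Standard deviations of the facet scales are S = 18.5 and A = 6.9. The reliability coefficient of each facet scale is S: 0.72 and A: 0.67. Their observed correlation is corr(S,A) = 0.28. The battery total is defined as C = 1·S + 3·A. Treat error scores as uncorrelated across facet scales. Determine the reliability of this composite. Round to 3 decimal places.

Var(C) = 18.5² + 3²·6.9² + 2·[3·18.5·6.9·0.28] = 770.74 + 214.452 = 985.192.
Because errors are independent across components, Cov(Tᵢ,Tⱼ) = Cov(Xᵢ,Xⱼ); the off-diagonal part of the true-score variance is the same as above.
True-score variance = [18.5²·0.72 + 3²·6.9²·0.67] + 214.452 = 533.508 + 214.452 = 747.96.
Reliability = 747.96 / 985.192 = 0.759.

0.759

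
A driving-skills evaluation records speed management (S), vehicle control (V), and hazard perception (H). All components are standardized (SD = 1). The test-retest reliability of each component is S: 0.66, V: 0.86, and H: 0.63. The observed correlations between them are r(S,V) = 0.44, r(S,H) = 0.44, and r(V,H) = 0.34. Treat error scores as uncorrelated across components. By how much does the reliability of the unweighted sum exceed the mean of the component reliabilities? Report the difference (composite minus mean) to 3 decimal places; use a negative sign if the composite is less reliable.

Var(sum) = 3 + 2.44 = 5.44; true-score variance = 2.15 + 2.44 = 4.59; composite reliability = 0.8438.
Mean component reliability = 0.7167.
Difference = 0.8438 − 0.7167 = 0.127.

0.127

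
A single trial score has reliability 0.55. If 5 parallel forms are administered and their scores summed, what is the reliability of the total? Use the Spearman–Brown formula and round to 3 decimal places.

0.859

ρ_k = kρ / (1 + (k−1)ρ) = 5·0.55 / (1 + 4·0.55) = 2.750 / 3.200 = 0.859.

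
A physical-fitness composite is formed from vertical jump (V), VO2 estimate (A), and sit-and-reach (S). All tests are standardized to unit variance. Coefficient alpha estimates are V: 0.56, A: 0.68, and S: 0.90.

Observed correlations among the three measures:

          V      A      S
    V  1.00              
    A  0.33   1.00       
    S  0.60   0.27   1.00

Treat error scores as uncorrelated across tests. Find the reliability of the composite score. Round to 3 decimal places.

Var(V+A+S) = 3 + 2·[0.33 + 0.60 + 0.27] = 3 + 2.4 = 5.4.
Under uncorrelated errors the observed covariances equal the true-score covariances, so only the own-variance terms attenuate.
True-score variance = [0.56 + 0.68 + 0.90] + 2.4 = 2.14 + 2.4 = 4.54.
Reliability = 4.54 / 5.4 = 0.841.

0.841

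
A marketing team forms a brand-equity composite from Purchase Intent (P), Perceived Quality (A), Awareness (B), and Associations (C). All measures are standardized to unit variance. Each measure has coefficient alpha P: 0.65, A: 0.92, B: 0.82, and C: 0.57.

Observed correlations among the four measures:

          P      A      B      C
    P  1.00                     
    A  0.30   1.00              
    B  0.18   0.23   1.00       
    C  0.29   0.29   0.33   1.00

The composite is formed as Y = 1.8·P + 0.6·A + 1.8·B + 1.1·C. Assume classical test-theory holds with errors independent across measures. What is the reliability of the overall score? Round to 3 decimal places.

0.828

Var(Y) = 1.8² + 0.6² + 1.8² + 1.1² + 2·[1.08·0.30 + 3.24·0.18 + 1.98·0.29 + 1.08·0.23 + 0.66·0.29 + 1.98·0.33] = 8.05 + 5.1492 = 13.1992.
With uncorrelated errors the cross-covariances are all true-score covariance, so they carry over unchanged; only the diagonal terms shrink to ρᵢσᵢ².
True-score variance = [1.8²·0.65 + 0.6²·0.92 + 1.8²·0.82 + 1.1²·0.57] + 5.1492 = 5.7837 + 5.1492 = 10.9329.
Reliability = 10.9329 / 13.1992 = 0.828.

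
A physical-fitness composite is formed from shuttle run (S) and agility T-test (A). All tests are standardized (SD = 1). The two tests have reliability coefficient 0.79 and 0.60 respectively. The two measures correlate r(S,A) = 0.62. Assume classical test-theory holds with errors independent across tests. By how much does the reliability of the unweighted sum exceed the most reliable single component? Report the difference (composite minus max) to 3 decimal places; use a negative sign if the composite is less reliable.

Var(sum) = 2 + 1.24 = 3.24; true-score variance = 1.39 + 1.24 = 2.63; composite reliability = 0.8117.
Max component reliability = 0.7900.
Difference = 0.8117 − 0.7900 = 0.022.

0.022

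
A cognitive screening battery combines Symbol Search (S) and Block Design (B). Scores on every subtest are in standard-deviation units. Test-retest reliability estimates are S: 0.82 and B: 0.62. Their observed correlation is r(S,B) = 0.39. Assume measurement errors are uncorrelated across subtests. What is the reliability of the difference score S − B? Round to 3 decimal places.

0.541

Var(S−B) = 1 + 1 − 2·0.39 = 2 − 0.78 = 1.22.
Because errors are independent across components, Cov(Tᵢ,Tⱼ) = Cov(Xᵢ,Xⱼ); the off-diagonal part of the true-score variance is the same as above.
True-score variance = [0.82 + 0.62] − 0.78 = 1.44 − 0.78 = 0.66.
Reliability = 0.66 / 1.22 = 0.541.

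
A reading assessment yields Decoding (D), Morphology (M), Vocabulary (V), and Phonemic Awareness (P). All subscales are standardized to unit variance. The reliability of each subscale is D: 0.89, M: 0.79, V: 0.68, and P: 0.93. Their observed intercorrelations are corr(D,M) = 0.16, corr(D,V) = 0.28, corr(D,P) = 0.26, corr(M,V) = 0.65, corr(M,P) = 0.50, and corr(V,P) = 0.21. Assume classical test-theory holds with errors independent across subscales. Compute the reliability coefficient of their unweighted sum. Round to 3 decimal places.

0.913

Var(D+M+V+P) = 4 + 2·[0.16 + 0.28 + 0.26 + 0.65 + 0.50 + 0.21] = 4 + 4.12 = 8.12.
With uncorrelated errors the cross-covariances are all true-score covariance, so they carry over unchanged; only the diagonal terms shrink to ρᵢσᵢ².
True-score variance = [0.89 + 0.79 + 0.68 + 0.93] + 4.12 = 3.29 + 4.12 = 7.41.
Reliability = 7.41 / 8.12 = 0.913.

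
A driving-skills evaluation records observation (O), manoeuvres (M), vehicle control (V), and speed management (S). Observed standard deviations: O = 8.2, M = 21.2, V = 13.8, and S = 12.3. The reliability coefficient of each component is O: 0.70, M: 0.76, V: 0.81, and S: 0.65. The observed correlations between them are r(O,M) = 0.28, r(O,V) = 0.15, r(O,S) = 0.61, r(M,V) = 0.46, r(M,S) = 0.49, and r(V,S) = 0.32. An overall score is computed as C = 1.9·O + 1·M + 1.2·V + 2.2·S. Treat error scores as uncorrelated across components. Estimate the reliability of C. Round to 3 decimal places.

0.866

Var(C) = 1.9²·8.2² + 21.2² + 1.2²·13.8² + 2.2²·12.3² + 2·[1.9·8.2·21.2·0.28 + 2.28·8.2·13.8·0.15 + 4.18·8.2·12.3·0.61 + 1.2·21.2·13.8·0.46 + 2.2·21.2·12.3·0.49 + 2.64·13.8·12.3·0.32] = 1698.65 + 1948.69 = 3647.34.
With uncorrelated errors the cross-covariances are all true-score covariance, so they carry over unchanged; only the diagonal terms shrink to ρᵢσᵢ².
True-score variance = [1.9²·8.2²·0.70 + 21.2²·0.76 + 1.2²·13.8²·0.81 + 2.2²·12.3²·0.65] + 1948.69 = 1209.58 + 1948.69 = 3158.27.
Reliability = 3158.27 / 3647.34 = 0.866.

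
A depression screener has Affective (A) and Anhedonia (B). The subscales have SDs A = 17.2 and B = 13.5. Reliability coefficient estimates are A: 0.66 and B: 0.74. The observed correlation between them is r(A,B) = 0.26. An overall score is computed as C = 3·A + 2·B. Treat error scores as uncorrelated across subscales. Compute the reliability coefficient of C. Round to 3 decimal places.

0.734

Var(C) = 3²·17.2² + 2²·13.5² + 2·[6·17.2·13.5·0.26] = 3391.56 + 724.464 = 4116.02.
Because errors are independent across components, Cov(Tᵢ,Tⱼ) = Cov(Xᵢ,Xⱼ); the off-diagonal part of the true-score variance is the same as above.
True-score variance = [3²·17.2²·0.66 + 2²·13.5²·0.74] + 724.464 = 2296.75 + 724.464 = 3021.21.
Reliability = 3021.21 / 4116.02 = 0.734.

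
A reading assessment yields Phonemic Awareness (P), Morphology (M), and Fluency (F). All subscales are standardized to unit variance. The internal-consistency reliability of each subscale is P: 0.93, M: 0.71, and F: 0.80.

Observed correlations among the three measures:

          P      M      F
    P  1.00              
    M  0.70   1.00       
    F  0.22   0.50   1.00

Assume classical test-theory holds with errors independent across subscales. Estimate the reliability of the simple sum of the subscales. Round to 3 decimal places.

0.904

Var(P+M+F) = 3 + 2·[0.70 + 0.22 + 0.50] = 3 + 2.84 = 5.84.
With uncorrelated errors the cross-covariances are all true-score covariance, so they carry over unchanged; only the diagonal terms shrink to ρᵢσᵢ².
True-score variance = [0.93 + 0.71 + 0.80] + 2.84 = 2.44 + 2.84 = 5.28.
Reliability = 5.28 / 5.84 = 0.904.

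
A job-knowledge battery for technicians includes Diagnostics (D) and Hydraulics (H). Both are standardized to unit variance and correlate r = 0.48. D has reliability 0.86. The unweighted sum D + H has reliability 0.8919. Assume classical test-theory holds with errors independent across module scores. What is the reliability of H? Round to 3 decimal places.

0.820

Var(D+H) = 2 + 2·0.48 = 2.960.
True-score variance = ρ_D + ρ_H + 2·0.48, so 0.8919 = (0.86 + ρ_H + 0.96) / 2.960.
ρ_H = 0.8919·2.960 − 0.86 − 0.96 = 0.820.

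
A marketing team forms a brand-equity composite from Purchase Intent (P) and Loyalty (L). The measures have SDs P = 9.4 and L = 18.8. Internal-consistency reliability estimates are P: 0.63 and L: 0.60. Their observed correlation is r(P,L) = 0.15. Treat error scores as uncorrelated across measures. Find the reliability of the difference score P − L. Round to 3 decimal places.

Var(P−L) = 9.4² + 18.8² − 2·9.4·18.8·0.15 = 441.8 − 53.016 = 388.784.
Under uncorrelated errors the observed covariances equal the true-score covariances, so only the own-variance terms attenuate.
True-score variance = [9.4²·0.63 + 18.8²·0.60] − 53.016 = 267.731 − 53.016 = 214.715.
Reliability = 214.715 / 388.784 = 0.552.

0.552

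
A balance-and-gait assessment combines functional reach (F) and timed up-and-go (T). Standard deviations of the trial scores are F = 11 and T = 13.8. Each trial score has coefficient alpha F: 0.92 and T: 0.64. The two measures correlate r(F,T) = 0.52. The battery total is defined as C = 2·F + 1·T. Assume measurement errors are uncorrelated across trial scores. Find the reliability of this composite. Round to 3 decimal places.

Var(C) = 2²·11² + 13.8² + 2·[2·11·13.8·0.52] = 674.44 + 315.744 = 990.184.
With uncorrelated errors the cross-covariances are all true-score covariance, so they carry over unchanged; only the diagonal terms shrink to ρᵢσᵢ².
True-score variance = [2²·11²·0.92 + 13.8²·0.64] + 315.744 = 567.162 + 315.744 = 882.906.
Reliability = 882.906 / 990.184 = 0.892.

0.892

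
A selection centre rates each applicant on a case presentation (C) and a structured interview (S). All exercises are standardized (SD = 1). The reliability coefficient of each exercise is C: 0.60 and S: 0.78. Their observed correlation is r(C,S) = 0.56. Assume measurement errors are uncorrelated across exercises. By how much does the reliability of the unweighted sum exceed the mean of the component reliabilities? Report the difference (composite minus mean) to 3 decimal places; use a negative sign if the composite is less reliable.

Var(sum) = 2 + 1.12 = 3.12; true-score variance = 1.38 + 1.12 = 2.5; composite reliability = 0.8013.
Mean component reliability = 0.6900.
Difference = 0.8013 − 0.6900 = 0.111.

0.111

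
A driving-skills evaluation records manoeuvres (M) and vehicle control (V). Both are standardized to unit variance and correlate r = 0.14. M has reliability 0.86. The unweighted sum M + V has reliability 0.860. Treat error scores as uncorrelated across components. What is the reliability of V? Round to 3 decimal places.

Var(M+V) = 2 + 2·0.14 = 2.280.
True-score variance = ρ_M + ρ_V + 2·0.14, so 0.860 = (0.86 + ρ_V + 0.28) / 2.280.
ρ_V = 0.860·2.280 − 0.86 − 0.28 = 0.821.

0.821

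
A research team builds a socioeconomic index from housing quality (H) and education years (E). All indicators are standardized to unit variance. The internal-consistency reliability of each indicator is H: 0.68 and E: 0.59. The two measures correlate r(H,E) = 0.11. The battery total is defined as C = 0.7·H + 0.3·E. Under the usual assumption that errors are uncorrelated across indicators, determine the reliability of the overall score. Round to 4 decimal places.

0.6907

Var(C) = 0.7² + 0.3² + 2·[0.21·0.11] = 0.58 + 0.0462 = 0.6262.
Under uncorrelated errors the observed covariances equal the true-score covariances, so only the own-variance terms attenuate.
True-score variance = [0.7²·0.68 + 0.3²·0.59] + 0.0462 = 0.3863 + 0.0462 = 0.4325.
Reliability = 0.4325 / 0.6262 = 0.6907.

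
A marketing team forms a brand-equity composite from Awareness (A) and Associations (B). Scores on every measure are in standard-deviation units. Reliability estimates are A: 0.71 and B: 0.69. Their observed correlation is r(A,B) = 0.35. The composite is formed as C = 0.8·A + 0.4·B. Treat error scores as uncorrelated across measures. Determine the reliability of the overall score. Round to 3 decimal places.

0.770

Var(C) = 0.8² + 0.4² + 2·[0.32·0.35] = 0.8 + 0.224 = 1.024.
Because errors are independent across components, Cov(Tᵢ,Tⱼ) = Cov(Xᵢ,Xⱼ); the off-diagonal part of the true-score variance is the same as above.
True-score variance = [0.8²·0.71 + 0.4²·0.69] + 0.224 = 0.5648 + 0.224 = 0.7888.
Reliability = 0.7888 / 1.024 = 0.770.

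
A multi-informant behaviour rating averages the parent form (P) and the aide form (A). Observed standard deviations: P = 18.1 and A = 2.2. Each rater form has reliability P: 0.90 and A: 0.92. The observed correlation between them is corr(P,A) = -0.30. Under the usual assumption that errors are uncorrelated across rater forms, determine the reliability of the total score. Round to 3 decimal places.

0.893

Var(P+A) = 18.1² + 2.2² + 2·[18.1·2.2·(-0.30)] = 332.45 − 23.892 = 308.558.
Because errors are independent across components, Cov(Tᵢ,Tⱼ) = Cov(Xᵢ,Xⱼ); the off-diagonal part of the true-score variance is the same as above.
True-score variance = [18.1²·0.90 + 2.2²·0.92] − 23.892 = 299.302 − 23.892 = 275.41.
Reliability = 275.41 / 308.558 = 0.893.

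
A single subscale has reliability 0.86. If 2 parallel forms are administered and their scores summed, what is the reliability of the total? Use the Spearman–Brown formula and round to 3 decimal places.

0.925

ρ_k = kρ / (1 + (k−1)ρ) = 2·0.86 / (1 + 1·0.86) = 1.720 / 1.860 = 0.925.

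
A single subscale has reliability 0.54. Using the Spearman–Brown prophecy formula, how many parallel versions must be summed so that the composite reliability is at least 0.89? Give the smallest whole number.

k ≥ ρ*(1−ρ₁)/(ρ₁(1−ρ*)) = 0.89·0.46 / (0.54·0.11) = 6.892.
Smallest integer k = 7.

7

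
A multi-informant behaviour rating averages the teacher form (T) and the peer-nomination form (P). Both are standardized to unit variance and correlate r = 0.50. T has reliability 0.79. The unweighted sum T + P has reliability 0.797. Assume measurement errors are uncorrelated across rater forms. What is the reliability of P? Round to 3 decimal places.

Var(T+P) = 2 + 2·0.50 = 3.000.
True-score variance = ρ_T + ρ_P + 2·0.50, so 0.797 = (0.79 + ρ_P + 1.00) / 3.000.
ρ_P = 0.797·3.000 − 0.79 − 1.00 = 0.601.

0.601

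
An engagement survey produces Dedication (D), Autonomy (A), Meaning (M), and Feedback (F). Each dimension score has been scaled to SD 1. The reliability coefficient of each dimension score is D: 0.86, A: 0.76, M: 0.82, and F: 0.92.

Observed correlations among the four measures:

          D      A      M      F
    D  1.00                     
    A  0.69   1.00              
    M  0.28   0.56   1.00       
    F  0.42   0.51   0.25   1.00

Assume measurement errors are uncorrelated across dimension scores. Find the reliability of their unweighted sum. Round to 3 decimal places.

Var(D+A+M+F) = 4 + 2·[0.69 + 0.28 + 0.42 + 0.56 + 0.51 + 0.25] = 4 + 5.42 = 9.42.
With uncorrelated errors the cross-covariances are all true-score covariance, so they carry over unchanged; only the diagonal terms shrink to ρᵢσᵢ².
True-score variance = [0.86 + 0.76 + 0.82 + 0.92] + 5.42 = 3.36 + 5.42 = 8.78.
Reliability = 8.78 / 9.42 = 0.932.

0.932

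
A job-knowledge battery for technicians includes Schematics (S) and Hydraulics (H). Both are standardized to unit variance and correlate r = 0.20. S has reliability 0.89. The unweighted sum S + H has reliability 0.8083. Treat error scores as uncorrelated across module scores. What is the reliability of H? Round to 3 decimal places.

0.650

Var(S+H) = 2 + 2·0.20 = 2.400.
True-score variance = ρ_S + ρ_H + 2·0.20, so 0.8083 = (0.89 + ρ_H + 0.40) / 2.400.
ρ_H = 0.8083·2.400 − 0.89 − 0.40 = 0.650.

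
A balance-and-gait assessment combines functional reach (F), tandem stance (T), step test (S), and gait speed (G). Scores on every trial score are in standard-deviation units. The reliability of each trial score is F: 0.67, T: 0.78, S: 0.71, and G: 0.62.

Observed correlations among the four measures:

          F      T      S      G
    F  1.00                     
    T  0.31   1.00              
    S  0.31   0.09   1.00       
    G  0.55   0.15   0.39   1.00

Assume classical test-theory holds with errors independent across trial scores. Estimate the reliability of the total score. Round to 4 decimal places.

Var(F+T+S+G) = 4 + 2·[0.31 + 0.31 + 0.55 + 0.09 + 0.15 + 0.39] = 4 + 3.6 = 7.6.
Under uncorrelated errors the observed covariances equal the true-score covariances, so only the own-variance terms attenuate.
True-score variance = [0.67 + 0.78 + 0.71 + 0.62] + 3.6 = 2.78 + 3.6 = 6.38.
Reliability = 6.38 / 7.6 = 0.8395.

0.8395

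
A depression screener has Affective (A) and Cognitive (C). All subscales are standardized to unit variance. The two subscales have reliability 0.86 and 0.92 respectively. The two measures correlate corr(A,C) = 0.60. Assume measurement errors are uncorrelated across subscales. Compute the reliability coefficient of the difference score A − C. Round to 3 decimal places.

0.725

Var(A−C) = 1 + 1 − 2·0.60 = 2 − 1.2 = 0.8.
Because errors are independent across components, Cov(Tᵢ,Tⱼ) = Cov(Xᵢ,Xⱼ); the off-diagonal part of the true-score variance is the same as above.
True-score variance = [0.86 + 0.92] − 1.2 = 1.78 − 1.2 = 0.58.
Reliability = 0.58 / 0.8 = 0.725.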